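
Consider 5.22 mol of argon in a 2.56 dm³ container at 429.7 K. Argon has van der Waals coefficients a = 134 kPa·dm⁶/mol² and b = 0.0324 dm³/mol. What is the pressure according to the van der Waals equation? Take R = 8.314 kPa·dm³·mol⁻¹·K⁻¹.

P ≈ 7243 kPa

P = nRT/(V − nb) − a n²/V²
nRT/(V − nb) = (5.22)(8.314)(429.7)/(2.56 − 5.22×0.0324) = 18649/2.3909 = 7800.0 kPa
a n²/V² = (134)(5.22)²/(2.56)² = 557.14 kPa
P = 7800.0 − 557.14 = 7243 kPa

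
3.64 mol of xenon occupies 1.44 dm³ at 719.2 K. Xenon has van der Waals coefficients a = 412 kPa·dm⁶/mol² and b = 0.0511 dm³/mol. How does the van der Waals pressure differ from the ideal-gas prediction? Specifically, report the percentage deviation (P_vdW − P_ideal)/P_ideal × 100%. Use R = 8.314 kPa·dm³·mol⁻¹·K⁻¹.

Ideal: P_ideal = nRT/V = (3.64)(8.314)(719.2)/1.44 = 15114.7 kPa
vdW: P = nRT/(V − nb) − a n²/V² = 21765.1/1.25400 − 5458.84/2.07360 = 17356.5 − 2632.54 = 14724.0 kPa
% deviation = (14724.0 − 15114.7)/15114.7 × 100% = -2.58%

-2.58 %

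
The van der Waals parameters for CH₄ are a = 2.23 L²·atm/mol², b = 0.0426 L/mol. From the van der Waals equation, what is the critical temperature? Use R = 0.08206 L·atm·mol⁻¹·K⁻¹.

For a van der Waals gas, T_c = 8a/(27Rb).
T_c = 8×2.23/(27×0.08206×0.0426) = 17.840/0.094385 = 189.0 K

T_c ≈ 189.0 K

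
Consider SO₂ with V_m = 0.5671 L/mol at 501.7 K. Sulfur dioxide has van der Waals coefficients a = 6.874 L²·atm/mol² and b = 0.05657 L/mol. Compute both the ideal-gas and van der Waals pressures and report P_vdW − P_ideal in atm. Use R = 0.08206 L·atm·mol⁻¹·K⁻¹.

Ideal: P_ideal = RT/V_m = (0.08206)(501.7)/0.5671 = 72.5965 atm
vdW: P = RT/(V_m − b) − a/V_m² = 41.1695/0.510530 − 6.874/0.321602 = 80.6407 − 21.3742 = 59.2665 atm
ΔP = 59.2665 − 72.5965 = -13.33 atm

ΔP ≈ -13.33 atm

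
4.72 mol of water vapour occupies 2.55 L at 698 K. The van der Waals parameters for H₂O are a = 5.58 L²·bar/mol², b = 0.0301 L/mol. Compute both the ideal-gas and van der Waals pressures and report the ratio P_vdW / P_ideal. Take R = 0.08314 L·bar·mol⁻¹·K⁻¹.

P_vdW / P_ideal ≈ 0.8810

Ideal: P_ideal = nRT/V = (4.72)(0.08314)(698)/2.55 = 107.416 bar
vdW: P = nRT/(V − nb) − a n²/V² = 273.910/2.40793 − 124.313/6.50250 = 113.753 − 19.1177 = 94.635 bar
Ratio = 94.635/107.416 = 0.8810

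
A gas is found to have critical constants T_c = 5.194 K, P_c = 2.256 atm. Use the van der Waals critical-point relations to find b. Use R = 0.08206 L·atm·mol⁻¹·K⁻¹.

From T_c = 8a/(27Rb) and P_c = a/(27b²): b = R T_c/(8 P_c).
b = (0.08206)(5.194)/(8×2.256) = 0.42622/18.048 = 0.02362 L/mol

b ≈ 0.02362 L/mol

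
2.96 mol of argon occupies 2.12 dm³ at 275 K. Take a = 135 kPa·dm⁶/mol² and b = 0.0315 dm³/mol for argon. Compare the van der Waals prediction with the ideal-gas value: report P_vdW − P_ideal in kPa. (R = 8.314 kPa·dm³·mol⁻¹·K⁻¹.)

Ideal: P_ideal = nRT/V = (2.96)(8.314)(275)/2.12 = 3192.26 kPa
vdW: P = nRT/(V − nb) − a n²/V² = 6767.60/2.02676 − 1182.82/4.49440 = 3339.12 − 263.176 = 3075.94 kPa
ΔP = 3075.94 − 3192.26 = -116.3 kPa

ΔP ≈ -116.3 kPa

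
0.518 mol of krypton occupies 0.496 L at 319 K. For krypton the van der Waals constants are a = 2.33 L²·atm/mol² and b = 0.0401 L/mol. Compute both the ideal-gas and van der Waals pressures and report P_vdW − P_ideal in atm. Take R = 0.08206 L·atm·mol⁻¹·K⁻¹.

Ideal: P_ideal = nRT/V = (0.518)(0.08206)(319)/0.496 = 27.3382 atm
vdW: P = nRT/(V − nb) − a n²/V² = 13.5598/0.475228 − 0.625195/0.246016 = 28.5333 − 2.54128 = 25.9920 atm
ΔP = 25.9920 − 27.3382 = -1.346 atm

ΔP ≈ -1.346 atm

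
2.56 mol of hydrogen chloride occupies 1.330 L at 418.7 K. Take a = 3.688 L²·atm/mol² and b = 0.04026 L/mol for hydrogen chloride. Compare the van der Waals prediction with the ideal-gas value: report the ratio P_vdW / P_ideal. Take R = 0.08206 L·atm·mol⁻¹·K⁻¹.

Ideal: P_ideal = nRT/V = (2.56)(0.08206)(418.7)/1.330 = 66.1337 atm
vdW: P = nRT/(V − nb) − a n²/V² = 87.9578/1.22693 − 24.1697/1.76890 = 71.6893 − 13.6637 = 58.0256 atm
Ratio = 58.0256/66.1337 = 0.8774

P_vdW / P_ideal ≈ 0.8774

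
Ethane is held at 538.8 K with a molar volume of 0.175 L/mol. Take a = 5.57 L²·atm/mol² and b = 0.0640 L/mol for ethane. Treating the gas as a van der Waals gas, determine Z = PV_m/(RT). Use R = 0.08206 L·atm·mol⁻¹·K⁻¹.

P = RT/(V_m − b) − a/V_m² = (0.08206)(538.8)/(0.175 − 0.0640) − 5.57/(0.175)²
  = 44.214/0.11100 − 181.88 = 398.32 − 181.88 = 216.44 atm
Z = PV_m/(RT) = (216.44)(0.175)/((0.08206)(538.8)) = 37.877/44.214 = 0.8567

Z ≈ 0.8567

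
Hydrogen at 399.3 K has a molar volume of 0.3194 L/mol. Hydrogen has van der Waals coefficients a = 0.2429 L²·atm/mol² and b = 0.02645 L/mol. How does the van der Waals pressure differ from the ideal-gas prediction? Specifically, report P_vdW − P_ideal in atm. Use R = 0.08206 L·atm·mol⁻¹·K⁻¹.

ΔP ≈ 6.88 atm

Ideal: P_ideal = RT/V_m = (0.08206)(399.3)/0.3194 = 102.588 atm
vdW: P = RT/(V_m − b) − a/V_m² = 32.7666/0.292950 − 0.2429/0.102016 = 111.850 − 2.38100 = 109.469 atm
ΔP = 109.469 − 102.588 = 6.88 atm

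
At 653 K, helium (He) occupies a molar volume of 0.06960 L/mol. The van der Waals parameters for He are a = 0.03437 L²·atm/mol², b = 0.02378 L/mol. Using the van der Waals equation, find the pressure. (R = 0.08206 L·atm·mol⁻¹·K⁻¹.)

P ≈ 1162 atm

P = RT/(V_m − b) − a/V_m²
RT/(V_m − b) = (0.08206)(653)/(0.06960 − 0.02378) = 53.585/0.045820 = 1169.5 atm
a/V_m² = 0.03437/(0.06960)² = 7.0951 atm
P = 1169.5 − 7.0951 = 1162 atm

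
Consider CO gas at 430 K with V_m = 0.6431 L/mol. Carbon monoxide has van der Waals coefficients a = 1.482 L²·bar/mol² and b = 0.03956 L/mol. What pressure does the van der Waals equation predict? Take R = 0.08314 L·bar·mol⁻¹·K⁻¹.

P ≈ 55.65 bar

P = RT/(V_m − b) − a/V_m²
RT/(V_m − b) = (0.08314)(430)/(0.6431 − 0.03956) = 35.750/0.60354 = 59.234 bar
a/V_m² = 1.482/(0.6431)² = 3.5834 bar
P = 59.234 − 3.5834 = 55.65 bar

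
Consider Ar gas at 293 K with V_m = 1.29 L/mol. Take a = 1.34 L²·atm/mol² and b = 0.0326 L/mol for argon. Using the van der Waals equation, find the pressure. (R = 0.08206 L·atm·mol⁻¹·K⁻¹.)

P ≈ 18.32 atm

P = RT/(V_m − b) − a/V_m²
RT/(V_m − b) = (0.08206)(293)/(1.29 − 0.0326) = 24.044/1.2574 = 19.122 atm
a/V_m² = 1.34/(1.29)² = 0.80524 atm
P = 19.122 − 0.80524 = 18.32 atm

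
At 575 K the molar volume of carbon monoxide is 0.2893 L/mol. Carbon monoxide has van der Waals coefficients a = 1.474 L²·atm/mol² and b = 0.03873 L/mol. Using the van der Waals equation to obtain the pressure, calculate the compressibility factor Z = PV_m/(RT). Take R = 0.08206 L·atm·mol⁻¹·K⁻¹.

P = RT/(V_m − b) − a/V_m² = (0.08206)(575)/(0.2893 − 0.03873) − 1.474/(0.2893)²
  = 47.185/0.25057 − 17.612 = 188.31 − 17.612 = 170.70 atm
Z = PV_m/(RT) = (170.70)(0.2893)/((0.08206)(575)) = 49.384/47.185 = 1.047

Z ≈ 1.047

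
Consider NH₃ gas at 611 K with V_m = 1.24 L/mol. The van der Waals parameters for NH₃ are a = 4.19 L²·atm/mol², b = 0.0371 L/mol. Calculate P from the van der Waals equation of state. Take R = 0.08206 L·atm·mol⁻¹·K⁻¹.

P = RT/(V_m − b) − a/V_m²
RT/(V_m − b) = (0.08206)(611)/(1.24 − 0.0371) = 50.139/1.2029 = 41.682 atm
a/V_m² = 4.19/(1.24)² = 2.7250 atm
P = 41.682 − 2.7250 = 38.96 atm

P ≈ 38.96 atm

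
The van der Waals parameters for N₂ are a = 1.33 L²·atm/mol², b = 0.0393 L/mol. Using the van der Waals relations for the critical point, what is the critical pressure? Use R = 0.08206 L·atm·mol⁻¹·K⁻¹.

P_c ≈ 31.89 atm

For a van der Waals gas, P_c = a/(27b²).
P_c = 1.33/(27×(0.0393)²) = 1.33/0.041701 = 31.89 atm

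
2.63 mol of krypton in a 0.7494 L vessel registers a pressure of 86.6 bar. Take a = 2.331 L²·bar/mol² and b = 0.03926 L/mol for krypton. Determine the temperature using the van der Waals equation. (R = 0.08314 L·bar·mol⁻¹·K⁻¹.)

T ≈ 340.7 K

T = (P + a n²/V²)(V − nb)/(nR)
P + a n²/V² = 86.6 + (2.331)(2.63)²/(0.7494)² = 115.31 bar
V − nb = 0.7494 − (2.63)(0.03926) = 0.64615 L
T = (115.31)(0.64615)/((2.63)(0.08314)) = 340.7 K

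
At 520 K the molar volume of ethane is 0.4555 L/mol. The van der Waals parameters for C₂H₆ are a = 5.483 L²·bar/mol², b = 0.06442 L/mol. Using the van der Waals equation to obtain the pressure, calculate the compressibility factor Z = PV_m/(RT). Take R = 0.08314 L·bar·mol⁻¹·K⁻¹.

Z ≈ 0.8863

P = RT/(V_m − b) − a/V_m² = (0.08314)(520)/(0.4555 − 0.06442) − 5.483/(0.4555)²
  = 43.233/0.39108 − 26.427 = 110.55 − 26.427 = 84.12 bar
Z = PV_m/(RT) = (84.12)(0.4555)/((0.08314)(520)) = 38.317/43.233 = 0.8863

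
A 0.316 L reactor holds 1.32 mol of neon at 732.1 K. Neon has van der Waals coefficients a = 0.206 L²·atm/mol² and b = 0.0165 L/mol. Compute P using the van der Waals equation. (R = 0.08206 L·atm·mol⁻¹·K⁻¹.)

P = nRT/(V − nb) − a n²/V²
nRT/(V − nb) = (1.32)(0.08206)(732.1)/(0.316 − 1.32×0.0165) = 79.300/0.29422 = 269.53 atm
a n²/V² = (0.206)(1.32)²/(0.316)² = 3.5945 atm
P = 269.53 − 3.5945 = 265.9 atm

P ≈ 265.9 atm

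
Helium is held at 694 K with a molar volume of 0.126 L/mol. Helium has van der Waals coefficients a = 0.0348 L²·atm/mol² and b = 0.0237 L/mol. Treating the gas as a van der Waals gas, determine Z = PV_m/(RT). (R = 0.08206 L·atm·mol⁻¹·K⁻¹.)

Z ≈ 1.227

P = RT/(V_m − b) − a/V_m² = (0.08206)(694)/(0.126 − 0.0237) − 0.0348/(0.126)²
  = 56.950/0.10230 − 2.1920 = 556.70 − 2.1920 = 554.51 atm
Z = PV_m/(RT) = (554.51)(0.126)/((0.08206)(694)) = 69.868/56.950 = 1.227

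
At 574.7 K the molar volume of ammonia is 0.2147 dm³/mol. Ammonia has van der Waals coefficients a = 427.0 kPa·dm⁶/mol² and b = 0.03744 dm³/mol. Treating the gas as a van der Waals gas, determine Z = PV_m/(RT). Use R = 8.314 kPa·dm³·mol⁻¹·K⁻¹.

P = RT/(V_m − b) − a/V_m² = (8.314)(574.7)/(0.2147 − 0.03744) − 427.0/(0.2147)²
  = 4778.1/0.17726 − 9263.3 = 26955 − 9263.3 = 17692 kPa
Z = PV_m/(RT) = (17692)(0.2147)/((8.314)(574.7)) = 3798.5/4778.1 = 0.7950

Z ≈ 0.7950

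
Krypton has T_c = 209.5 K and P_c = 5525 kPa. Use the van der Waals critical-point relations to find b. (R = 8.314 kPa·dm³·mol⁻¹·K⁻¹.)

From T_c = 8a/(27Rb) and P_c = a/(27b²): b = R T_c/(8 P_c).
b = (8.314)(209.5)/(8×5525) = 1741.8/44200 = 0.03941 dm³/mol

b ≈ 0.03941 dm³/mol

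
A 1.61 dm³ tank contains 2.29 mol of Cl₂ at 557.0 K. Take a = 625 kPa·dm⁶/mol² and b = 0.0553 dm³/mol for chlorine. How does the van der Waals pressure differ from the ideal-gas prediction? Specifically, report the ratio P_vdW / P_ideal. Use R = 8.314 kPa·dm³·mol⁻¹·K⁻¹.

Ideal: P_ideal = nRT/V = (2.29)(8.314)(557.0)/1.61 = 6586.81 kPa
vdW: P = nRT/(V − nb) − a n²/V² = 10604.8/1.48336 − 3277.56/2.59210 = 7149.17 − 1264.44 = 5884.73 kPa
Ratio = 5884.73/6586.81 = 0.8934

P_vdW / P_ideal ≈ 0.8934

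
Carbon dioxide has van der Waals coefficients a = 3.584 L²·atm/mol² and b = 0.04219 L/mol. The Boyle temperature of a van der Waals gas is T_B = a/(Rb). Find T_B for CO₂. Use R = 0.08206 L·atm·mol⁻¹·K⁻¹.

For a van der Waals gas the second virial coefficient B₂ = b − a/(RT) vanishes at T_B = a/(Rb).
T_B = 3.584/(0.08206×0.04219) = 3.584/0.0034621 = 1035 K

T_B ≈ 1035 K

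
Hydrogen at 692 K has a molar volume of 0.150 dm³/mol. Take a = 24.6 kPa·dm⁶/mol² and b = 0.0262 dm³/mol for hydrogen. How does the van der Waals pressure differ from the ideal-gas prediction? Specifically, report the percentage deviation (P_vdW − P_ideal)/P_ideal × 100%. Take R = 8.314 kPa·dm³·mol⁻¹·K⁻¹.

18.31 %

Ideal: P_ideal = RT/V_m = (8.314)(692)/0.150 = 38355.3 kPa
vdW: P = RT/(V_m − b) − a/V_m² = 5753.29/0.123800 − 24.6/0.0225000 = 46472.5 − 1093.33 = 45379.2 kPa
% deviation = (45379.2 − 38355.3)/38355.3 × 100% = 18.31%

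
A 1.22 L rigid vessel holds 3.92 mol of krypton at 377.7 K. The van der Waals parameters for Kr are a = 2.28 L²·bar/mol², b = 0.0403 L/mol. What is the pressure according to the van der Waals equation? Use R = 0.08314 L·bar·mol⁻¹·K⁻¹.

P = nRT/(V − nb) − a n²/V²
nRT/(V − nb) = (3.92)(0.08314)(377.7)/(1.22 − 3.92×0.0403) = 123.10/1.0620 = 115.91 bar
a n²/V² = (2.28)(3.92)²/(1.22)² = 23.539 bar
P = 115.91 − 23.539 = 92.37 bar

P ≈ 92.37 bar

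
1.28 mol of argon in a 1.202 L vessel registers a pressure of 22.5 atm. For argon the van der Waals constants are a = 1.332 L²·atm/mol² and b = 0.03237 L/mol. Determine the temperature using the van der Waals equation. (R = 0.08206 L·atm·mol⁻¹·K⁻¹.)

T = (P + a n²/V²)(V − nb)/(nR)
P + a n²/V² = 22.5 + (1.332)(1.28)²/(1.202)² = 24.010 atm
V − nb = 1.202 − (1.28)(0.03237) = 1.1606 L
T = (24.010)(1.1606)/((1.28)(0.08206)) = 265.3 K

T ≈ 265.3 K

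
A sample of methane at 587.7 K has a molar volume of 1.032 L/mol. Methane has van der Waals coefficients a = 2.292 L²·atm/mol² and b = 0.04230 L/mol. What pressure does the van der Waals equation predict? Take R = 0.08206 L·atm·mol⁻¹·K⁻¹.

P = RT/(V_m − b) − a/V_m²
RT/(V_m − b) = (0.08206)(587.7)/(1.032 − 0.04230) = 48.227/0.98970 = 48.729 atm
a/V_m² = 2.292/(1.032)² = 2.1521 atm
P = 48.729 − 2.1521 = 46.58 atm

P ≈ 46.58 atm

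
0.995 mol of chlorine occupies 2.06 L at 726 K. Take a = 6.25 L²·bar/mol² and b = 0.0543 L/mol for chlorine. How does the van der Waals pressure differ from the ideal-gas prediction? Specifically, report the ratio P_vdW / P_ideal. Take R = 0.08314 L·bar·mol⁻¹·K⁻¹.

Ideal: P_ideal = nRT/V = (0.995)(0.08314)(726)/2.06 = 29.1543 bar
vdW: P = nRT/(V − nb) − a n²/V² = 60.0578/2.00597 − 6.18766/4.24360 = 29.9395 − 1.45812 = 28.4814 bar
Ratio = 28.4814/29.1543 = 0.9769

P_vdW / P_ideal ≈ 0.9769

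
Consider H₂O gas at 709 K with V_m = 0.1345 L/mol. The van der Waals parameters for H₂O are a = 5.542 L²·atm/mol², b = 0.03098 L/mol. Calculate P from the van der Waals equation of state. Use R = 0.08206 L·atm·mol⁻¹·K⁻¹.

P = RT/(V_m − b) − a/V_m²
RT/(V_m − b) = (0.08206)(709)/(0.1345 − 0.03098) = 58.181/0.10352 = 562.03 atm
a/V_m² = 5.542/(0.1345)² = 306.35 atm
P = 562.03 − 306.35 = 255.7 atm

P ≈ 255.7 atm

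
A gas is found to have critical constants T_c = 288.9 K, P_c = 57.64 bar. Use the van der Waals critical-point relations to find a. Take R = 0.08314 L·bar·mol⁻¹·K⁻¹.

From T_c = 8a/(27Rb) and P_c = a/(27b²): a = 27 R² T_c²/(64 P_c).
a = 27×(0.08314)²×(288.9)²/(64×57.64) = 15577/3689.0 = 4.223 L²·bar/mol²

a ≈ 4.223 L²·bar/mol²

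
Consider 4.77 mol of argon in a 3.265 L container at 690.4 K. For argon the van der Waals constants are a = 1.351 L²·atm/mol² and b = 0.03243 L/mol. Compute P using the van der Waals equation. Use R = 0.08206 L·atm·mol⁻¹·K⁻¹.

P = nRT/(V − nb) − a n²/V²
nRT/(V − nb) = (4.77)(0.08206)(690.4)/(3.265 − 4.77×0.03243) = 270.24/3.1103 = 86.886 atm
a n²/V² = (1.351)(4.77)²/(3.265)² = 2.8835 atm
P = 86.886 − 2.8835 = 84.00 atm

P ≈ 84.00 atm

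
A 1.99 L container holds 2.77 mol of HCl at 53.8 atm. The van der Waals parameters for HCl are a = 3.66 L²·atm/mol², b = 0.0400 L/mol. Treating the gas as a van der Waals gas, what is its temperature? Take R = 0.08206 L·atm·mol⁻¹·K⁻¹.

T ≈ 503.4 K

T = (P + a n²/V²)(V − nb)/(nR)
P + a n²/V² = 53.8 + (3.66)(2.77)²/(1.99)² = 60.891 atm
V − nb = 1.99 − (2.77)(0.0400) = 1.8792 L
T = (60.891)(1.8792)/((2.77)(0.08206)) = 503.4 K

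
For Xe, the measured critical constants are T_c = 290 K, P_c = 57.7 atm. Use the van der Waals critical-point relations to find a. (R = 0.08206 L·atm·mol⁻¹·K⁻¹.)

a ≈ 4.141 L²·atm/mol²

From T_c = 8a/(27Rb) and P_c = a/(27b²): a = 27 R² T_c²/(64 P_c).
a = 27×(0.08206)²×(290)²/(64×57.7) = 15291/3692.8 = 4.141 L²·atm/mol²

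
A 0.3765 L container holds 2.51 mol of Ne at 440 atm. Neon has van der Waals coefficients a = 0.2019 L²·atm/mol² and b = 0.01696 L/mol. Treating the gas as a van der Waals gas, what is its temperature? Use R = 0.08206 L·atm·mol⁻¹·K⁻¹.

T = (P + a n²/V²)(V − nb)/(nR)
P + a n²/V² = 440 + (0.2019)(2.51)²/(0.3765)² = 448.97 atm
V − nb = 0.3765 − (2.51)(0.01696) = 0.33393 L
T = (448.97)(0.33393)/((2.51)(0.08206)) = 727.9 K

T ≈ 727.9 K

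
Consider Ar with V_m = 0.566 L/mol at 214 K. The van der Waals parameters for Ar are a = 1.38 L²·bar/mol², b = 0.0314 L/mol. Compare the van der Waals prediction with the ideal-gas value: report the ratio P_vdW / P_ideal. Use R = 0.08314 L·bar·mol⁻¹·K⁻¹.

Ideal: P_ideal = RT/V_m = (0.08314)(214)/0.566 = 31.4346 bar
vdW: P = RT/(V_m − b) − a/V_m² = 17.7920/0.534600 − 1.38/0.320356 = 33.2810 − 4.30771 = 28.9733 bar
Ratio = 28.9733/31.4346 = 0.9217

P_vdW / P_ideal ≈ 0.9217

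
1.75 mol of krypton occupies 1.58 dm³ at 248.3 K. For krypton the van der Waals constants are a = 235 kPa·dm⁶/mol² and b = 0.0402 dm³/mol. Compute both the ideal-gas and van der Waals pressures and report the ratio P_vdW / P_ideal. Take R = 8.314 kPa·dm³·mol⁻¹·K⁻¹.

P_vdW / P_ideal ≈ 0.9205

Ideal: P_ideal = nRT/V = (1.75)(8.314)(248.3)/1.58 = 2286.48 kPa
vdW: P = nRT/(V − nb) − a n²/V² = 3612.64/1.50965 − 719.688/2.49640 = 2393.03 − 288.290 = 2104.74 kPa
Ratio = 2104.74/2286.48 = 0.9205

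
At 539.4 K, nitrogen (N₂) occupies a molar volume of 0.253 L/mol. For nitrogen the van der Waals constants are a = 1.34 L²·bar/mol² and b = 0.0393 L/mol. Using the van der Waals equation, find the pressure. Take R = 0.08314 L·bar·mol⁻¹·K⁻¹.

P ≈ 188.9 bar

P = RT/(V_m − b) − a/V_m²
RT/(V_m − b) = (0.08314)(539.4)/(0.253 − 0.0393) = 44.846/0.21370 = 209.85 bar
a/V_m² = 1.34/(0.253)² = 20.935 bar
P = 209.85 − 20.935 = 188.9 bar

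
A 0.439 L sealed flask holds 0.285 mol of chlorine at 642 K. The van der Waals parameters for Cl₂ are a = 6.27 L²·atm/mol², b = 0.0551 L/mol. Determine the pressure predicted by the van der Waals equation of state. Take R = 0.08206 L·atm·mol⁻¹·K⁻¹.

P ≈ 32.83 atm

P = nRT/(V − nb) − a n²/V²
nRT/(V − nb) = (0.285)(0.08206)(642)/(0.439 − 0.285×0.0551) = 15.015/0.42330 = 35.471 atm
a n²/V² = (6.27)(0.285)²/(0.439)² = 2.6426 atm
P = 35.471 − 2.6426 = 32.83 atm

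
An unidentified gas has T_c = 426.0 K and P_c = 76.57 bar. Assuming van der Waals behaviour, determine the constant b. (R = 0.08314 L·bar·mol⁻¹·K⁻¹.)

From T_c = 8a/(27Rb) and P_c = a/(27b²): b = R T_c/(8 P_c).
b = (0.08314)(426.0)/(8×76.57) = 35.418/612.56 = 0.05782 L/mol

b ≈ 0.05782 L/mol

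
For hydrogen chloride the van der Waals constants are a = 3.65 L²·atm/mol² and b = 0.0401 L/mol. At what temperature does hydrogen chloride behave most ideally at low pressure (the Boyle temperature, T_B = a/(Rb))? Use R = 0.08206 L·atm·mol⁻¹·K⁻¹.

For a van der Waals gas the second virial coefficient B₂ = b − a/(RT) vanishes at T_B = a/(Rb).
T_B = 3.65/(0.08206×0.0401) = 3.65/0.0032906 = 1109 K

T_B ≈ 1109 K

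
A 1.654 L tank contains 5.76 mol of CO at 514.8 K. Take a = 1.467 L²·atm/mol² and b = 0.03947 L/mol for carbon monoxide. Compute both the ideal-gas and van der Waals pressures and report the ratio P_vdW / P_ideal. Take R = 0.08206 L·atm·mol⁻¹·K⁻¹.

Ideal: P_ideal = nRT/V = (5.76)(0.08206)(514.8)/1.654 = 147.115 atm
vdW: P = nRT/(V − nb) − a n²/V² = 243.328/1.42665 − 48.6715/2.73572 = 170.559 − 17.7911 = 152.768 atm
Ratio = 152.768/147.115 = 1.038

P_vdW / P_ideal ≈ 1.038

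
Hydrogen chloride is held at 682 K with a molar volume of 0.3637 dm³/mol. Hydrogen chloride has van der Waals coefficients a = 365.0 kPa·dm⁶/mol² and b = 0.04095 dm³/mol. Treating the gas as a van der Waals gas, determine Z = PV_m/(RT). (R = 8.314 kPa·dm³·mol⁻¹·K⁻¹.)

P = RT/(V_m − b) − a/V_m² = (8.314)(682)/(0.3637 − 0.04095) − 365.0/(0.3637)²
  = 5670.1/0.32275 − 2759.3 = 17568 − 2759.3 = 14809 kPa
Z = PV_m/(RT) = (14809)(0.3637)/((8.314)(682)) = 5386.0/5670.1 = 0.9499

Z ≈ 0.9499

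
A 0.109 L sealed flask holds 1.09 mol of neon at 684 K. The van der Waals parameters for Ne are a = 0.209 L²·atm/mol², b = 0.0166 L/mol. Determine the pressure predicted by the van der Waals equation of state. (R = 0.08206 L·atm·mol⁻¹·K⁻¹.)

P = nRT/(V − nb) − a n²/V²
nRT/(V − nb) = (1.09)(0.08206)(684)/(0.109 − 1.09×0.0166) = 61.181/0.090906 = 673.01 atm
a n²/V² = (0.209)(1.09)²/(0.109)² = 20.900 atm
P = 673.01 − 20.900 = 652.1 atm

P ≈ 652.1 atm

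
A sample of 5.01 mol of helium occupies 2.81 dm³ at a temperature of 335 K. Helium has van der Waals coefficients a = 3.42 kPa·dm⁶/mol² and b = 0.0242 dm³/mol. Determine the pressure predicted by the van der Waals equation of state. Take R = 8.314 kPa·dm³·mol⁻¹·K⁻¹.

P = nRT/(V − nb) − a n²/V²
nRT/(V − nb) = (5.01)(8.314)(335)/(2.81 − 5.01×0.0242) = 13954/2.6888 = 5189.7 kPa
a n²/V² = (3.42)(5.01)²/(2.81)² = 10.871 kPa
P = 5189.7 − 10.871 = 5179 kPa

P ≈ 5179 kPa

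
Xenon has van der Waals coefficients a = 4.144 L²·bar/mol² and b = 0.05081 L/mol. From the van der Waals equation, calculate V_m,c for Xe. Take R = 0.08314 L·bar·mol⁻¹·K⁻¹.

For a van der Waals gas, V_m,c = 3b.
V_m,c = 3×0.05081 = 0.1524 L/mol

V_m,c ≈ 0.1524 L/mol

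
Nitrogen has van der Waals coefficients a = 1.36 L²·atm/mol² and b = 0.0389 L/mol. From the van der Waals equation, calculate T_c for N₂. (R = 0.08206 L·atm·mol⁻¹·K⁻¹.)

T_c ≈ 126.2 K

For a van der Waals gas, T_c = 8a/(27Rb).
T_c = 8×1.36/(27×0.08206×0.0389) = 10.880/0.086188 = 126.2 K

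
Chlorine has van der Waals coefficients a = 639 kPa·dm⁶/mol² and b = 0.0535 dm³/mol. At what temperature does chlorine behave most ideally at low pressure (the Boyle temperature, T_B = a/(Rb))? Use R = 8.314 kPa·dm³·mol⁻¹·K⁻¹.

T_B ≈ 1437 K

For a van der Waals gas the second virial coefficient B₂ = b − a/(RT) vanishes at T_B = a/(Rb).
T_B = 639/(8.314×0.0535) = 639/0.44480 = 1437 K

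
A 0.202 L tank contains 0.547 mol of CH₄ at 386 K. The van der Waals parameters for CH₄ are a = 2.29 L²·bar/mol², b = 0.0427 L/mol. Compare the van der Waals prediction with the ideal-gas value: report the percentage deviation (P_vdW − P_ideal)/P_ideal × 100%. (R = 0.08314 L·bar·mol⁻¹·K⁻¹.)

-6.25 %

Ideal: P_ideal = nRT/V = (0.547)(0.08314)(386)/0.202 = 86.9027 bar
vdW: P = nRT/(V − nb) − a n²/V² = 17.5543/0.178643 − 0.685189/0.0408040 = 98.2647 − 16.7922 = 81.4725 bar
% deviation = (81.4725 − 86.9027)/86.9027 × 100% = -6.25%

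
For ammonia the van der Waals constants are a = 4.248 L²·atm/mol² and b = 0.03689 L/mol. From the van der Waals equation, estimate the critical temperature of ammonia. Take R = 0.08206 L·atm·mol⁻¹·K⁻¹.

For a van der Waals gas, T_c = 8a/(27Rb).
T_c = 8×4.248/(27×0.08206×0.03689) = 33.984/0.081734 = 415.8 K

T_c ≈ 415.8 K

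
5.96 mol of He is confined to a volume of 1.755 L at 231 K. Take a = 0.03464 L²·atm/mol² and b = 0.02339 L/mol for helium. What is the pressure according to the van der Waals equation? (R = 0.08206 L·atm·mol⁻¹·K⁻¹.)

P ≈ 69.53 atm

P = nRT/(V − nb) − a n²/V²
nRT/(V − nb) = (5.96)(0.08206)(231)/(1.755 − 5.96×0.02339) = 112.98/1.6156 = 69.931 atm
a n²/V² = (0.03464)(5.96)²/(1.755)² = 0.39950 atm
P = 69.931 − 0.39950 = 69.53 atm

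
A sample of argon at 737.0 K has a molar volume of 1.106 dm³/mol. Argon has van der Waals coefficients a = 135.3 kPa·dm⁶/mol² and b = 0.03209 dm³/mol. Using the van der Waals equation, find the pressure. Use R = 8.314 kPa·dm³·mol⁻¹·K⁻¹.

P ≈ 5595 kPa

P = RT/(V_m − b) − a/V_m²
RT/(V_m − b) = (8.314)(737.0)/(1.106 − 0.03209) = 6127.4/1.0739 = 5705.7 kPa
a/V_m² = 135.3/(1.106)² = 110.61 kPa
P = 5705.7 − 110.61 = 5595 kPa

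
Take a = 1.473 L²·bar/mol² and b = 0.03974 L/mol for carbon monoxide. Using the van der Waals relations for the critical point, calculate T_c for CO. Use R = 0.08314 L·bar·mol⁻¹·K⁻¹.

T_c ≈ 132.1 K

For a van der Waals gas, T_c = 8a/(27Rb).
T_c = 8×1.473/(27×0.08314×0.03974) = 11.784/0.089208 = 132.1 K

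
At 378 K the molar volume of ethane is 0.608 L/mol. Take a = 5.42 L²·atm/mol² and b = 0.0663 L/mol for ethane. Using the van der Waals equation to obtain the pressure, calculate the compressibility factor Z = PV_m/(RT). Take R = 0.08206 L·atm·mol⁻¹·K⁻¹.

P = RT/(V_m − b) − a/V_m² = (0.08206)(378)/(0.608 − 0.0663) − 5.42/(0.608)²
  = 31.019/0.54170 − 14.662 = 57.262 − 14.662 = 42.600 atm
Z = PV_m/(RT) = (42.600)(0.608)/((0.08206)(378)) = 25.901/31.019 = 0.8350

Z ≈ 0.8350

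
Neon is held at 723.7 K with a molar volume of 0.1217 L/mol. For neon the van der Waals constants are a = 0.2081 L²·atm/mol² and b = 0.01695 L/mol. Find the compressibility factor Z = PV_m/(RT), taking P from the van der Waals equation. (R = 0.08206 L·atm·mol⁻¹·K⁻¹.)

Z ≈ 1.133

P = RT/(V_m − b) − a/V_m² = (0.08206)(723.7)/(0.1217 − 0.01695) − 0.2081/(0.1217)²
  = 59.387/0.10475 − 14.050 = 566.94 − 14.050 = 552.89 atm
Z = PV_m/(RT) = (552.89)(0.1217)/((0.08206)(723.7)) = 67.287/59.387 = 1.133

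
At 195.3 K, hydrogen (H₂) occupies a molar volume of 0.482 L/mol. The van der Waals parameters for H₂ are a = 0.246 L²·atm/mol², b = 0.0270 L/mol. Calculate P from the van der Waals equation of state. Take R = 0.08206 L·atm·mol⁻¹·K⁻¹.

P ≈ 34.16 atm

P = RT/(V_m − b) − a/V_m²
RT/(V_m − b) = (0.08206)(195.3)/(0.482 − 0.0270) = 16.026/0.45500 = 35.222 atm
a/V_m² = 0.246/(0.482)² = 1.0589 atm
P = 35.222 − 1.0589 = 34.16 atm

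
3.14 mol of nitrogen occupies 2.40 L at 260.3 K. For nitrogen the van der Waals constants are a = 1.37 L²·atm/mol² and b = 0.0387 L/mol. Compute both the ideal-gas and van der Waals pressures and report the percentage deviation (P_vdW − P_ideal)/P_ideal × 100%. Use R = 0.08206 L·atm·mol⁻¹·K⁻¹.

Ideal: P_ideal = nRT/V = (3.14)(0.08206)(260.3)/2.40 = 27.9463 atm
vdW: P = nRT/(V − nb) − a n²/V² = 67.0711/2.27848 − 13.5077/5.76000 = 29.4368 − 2.34509 = 27.0917 atm
% deviation = (27.0917 − 27.9463)/27.9463 × 100% = -3.06%

-3.06 %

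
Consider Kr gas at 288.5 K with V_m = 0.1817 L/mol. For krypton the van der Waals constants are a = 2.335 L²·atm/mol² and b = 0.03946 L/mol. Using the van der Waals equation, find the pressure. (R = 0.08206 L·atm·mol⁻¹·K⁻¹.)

P ≈ 95.71 atm

P = RT/(V_m − b) − a/V_m²
RT/(V_m − b) = (0.08206)(288.5)/(0.1817 − 0.03946) = 23.674/0.14224 = 166.44 atm
a/V_m² = 2.335/(0.1817)² = 70.726 atm
P = 166.44 − 70.726 = 95.71 atm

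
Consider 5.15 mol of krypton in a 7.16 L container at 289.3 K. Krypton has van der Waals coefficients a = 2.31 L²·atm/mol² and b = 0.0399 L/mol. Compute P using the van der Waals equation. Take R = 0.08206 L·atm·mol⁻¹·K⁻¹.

P = nRT/(V − nb) − a n²/V²
nRT/(V − nb) = (5.15)(0.08206)(289.3)/(7.16 − 5.15×0.0399) = 122.26/6.9545 = 17.580 atm
a n²/V² = (2.31)(5.15)²/(7.16)² = 1.1951 atm
P = 17.580 − 1.1951 = 16.38 atm

P ≈ 16.38 atm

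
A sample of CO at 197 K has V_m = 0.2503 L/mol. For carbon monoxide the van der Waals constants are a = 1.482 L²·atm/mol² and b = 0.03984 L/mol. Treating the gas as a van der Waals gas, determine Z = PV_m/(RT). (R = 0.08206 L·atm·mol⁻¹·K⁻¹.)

Z ≈ 0.8230

P = RT/(V_m − b) − a/V_m² = (0.08206)(197)/(0.2503 − 0.03984) − 1.482/(0.2503)²
  = 16.166/0.21046 − 23.655 = 76.813 − 23.655 = 53.158 atm
Z = PV_m/(RT) = (53.158)(0.2503)/((0.08206)(197)) = 13.305/16.166 = 0.8230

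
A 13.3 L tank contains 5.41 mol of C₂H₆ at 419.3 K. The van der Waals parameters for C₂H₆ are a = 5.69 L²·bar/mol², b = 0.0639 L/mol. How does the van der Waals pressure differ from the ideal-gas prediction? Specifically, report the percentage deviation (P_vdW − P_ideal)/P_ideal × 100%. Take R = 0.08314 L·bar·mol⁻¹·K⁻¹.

-3.97 %

Ideal: P_ideal = nRT/V = (5.41)(0.08314)(419.3)/13.3 = 14.1801 bar
vdW: P = nRT/(V − nb) − a n²/V² = 188.596/12.9543 − 166.535/176.890 = 14.5586 − 0.941461 = 13.6171 bar
% deviation = (13.6171 − 14.1801)/14.1801 × 100% = -3.97%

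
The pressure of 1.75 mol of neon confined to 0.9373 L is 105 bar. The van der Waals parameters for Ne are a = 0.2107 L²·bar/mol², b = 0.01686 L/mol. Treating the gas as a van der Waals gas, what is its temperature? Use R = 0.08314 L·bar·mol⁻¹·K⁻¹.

T = (P + a n²/V²)(V − nb)/(nR)
P + a n²/V² = 105 + (0.2107)(1.75)²/(0.9373)² = 105.73 bar
V − nb = 0.9373 − (1.75)(0.01686) = 0.90780 L
T = (105.73)(0.90780)/((1.75)(0.08314)) = 659.7 K

T ≈ 659.7 K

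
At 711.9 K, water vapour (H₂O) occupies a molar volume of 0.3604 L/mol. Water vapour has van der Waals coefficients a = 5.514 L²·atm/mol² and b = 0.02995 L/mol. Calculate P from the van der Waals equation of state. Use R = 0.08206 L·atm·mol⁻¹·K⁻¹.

P ≈ 134.3 atm

P = RT/(V_m − b) − a/V_m²
RT/(V_m − b) = (0.08206)(711.9)/(0.3604 − 0.02995) = 58.419/0.33045 = 176.79 atm
a/V_m² = 5.514/(0.3604)² = 42.452 atm
P = 176.79 − 42.452 = 134.3 atm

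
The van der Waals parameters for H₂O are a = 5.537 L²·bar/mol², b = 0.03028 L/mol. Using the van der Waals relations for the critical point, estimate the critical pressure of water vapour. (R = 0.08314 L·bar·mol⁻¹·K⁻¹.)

For a van der Waals gas, P_c = a/(27b²).
P_c = 5.537/(27×(0.03028)²) = 5.537/0.024756 = 223.7 bar

P_c ≈ 223.7 bar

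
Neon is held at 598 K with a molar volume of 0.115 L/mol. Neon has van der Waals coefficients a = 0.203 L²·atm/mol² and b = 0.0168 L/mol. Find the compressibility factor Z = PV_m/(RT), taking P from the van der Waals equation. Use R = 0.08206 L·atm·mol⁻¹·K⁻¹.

P = RT/(V_m − b) − a/V_m² = (0.08206)(598)/(0.115 − 0.0168) − 0.203/(0.115)²
  = 49.072/0.098200 − 15.350 = 499.71 − 15.350 = 484.36 atm
Z = PV_m/(RT) = (484.36)(0.115)/((0.08206)(598)) = 55.701/49.072 = 1.135

Z ≈ 1.135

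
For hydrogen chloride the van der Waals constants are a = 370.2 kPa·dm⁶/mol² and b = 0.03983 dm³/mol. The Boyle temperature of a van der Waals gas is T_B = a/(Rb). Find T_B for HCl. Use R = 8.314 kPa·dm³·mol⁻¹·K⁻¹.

For a van der Waals gas the second virial coefficient B₂ = b − a/(RT) vanishes at T_B = a/(Rb).
T_B = 370.2/(8.314×0.03983) = 370.2/0.33115 = 1118 K

T_B ≈ 1118 K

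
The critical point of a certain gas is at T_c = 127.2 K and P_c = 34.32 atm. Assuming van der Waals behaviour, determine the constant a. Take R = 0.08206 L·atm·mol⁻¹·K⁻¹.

a ≈ 1.339 L²·atm/mol²

From T_c = 8a/(27Rb) and P_c = a/(27b²): a = 27 R² T_c²/(64 P_c).
a = 27×(0.08206)²×(127.2)²/(64×34.32) = 2941.7/2196.5 = 1.339 L²·atm/mol²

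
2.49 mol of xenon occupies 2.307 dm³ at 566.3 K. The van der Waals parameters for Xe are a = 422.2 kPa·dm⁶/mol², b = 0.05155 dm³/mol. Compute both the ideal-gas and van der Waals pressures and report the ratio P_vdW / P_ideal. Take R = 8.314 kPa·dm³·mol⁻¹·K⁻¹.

P_vdW / P_ideal ≈ 0.9621

Ideal: P_ideal = nRT/V = (2.49)(8.314)(566.3)/2.307 = 5081.69 kPa
vdW: P = nRT/(V − nb) − a n²/V² = 11723.5/2.17864 − 2617.68/5.32225 = 5381.11 − 491.837 = 4889.27 kPa
Ratio = 4889.27/5081.69 = 0.9621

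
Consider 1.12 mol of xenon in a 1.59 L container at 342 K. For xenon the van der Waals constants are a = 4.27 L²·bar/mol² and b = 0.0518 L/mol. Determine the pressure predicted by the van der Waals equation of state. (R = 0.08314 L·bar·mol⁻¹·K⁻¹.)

P = nRT/(V − nb) − a n²/V²
nRT/(V − nb) = (1.12)(0.08314)(342)/(1.59 − 1.12×0.0518) = 31.846/1.5320 = 20.787 bar
a n²/V² = (4.27)(1.12)²/(1.59)² = 2.1187 bar
P = 20.787 − 2.1187 = 18.67 bar

P ≈ 18.67 bar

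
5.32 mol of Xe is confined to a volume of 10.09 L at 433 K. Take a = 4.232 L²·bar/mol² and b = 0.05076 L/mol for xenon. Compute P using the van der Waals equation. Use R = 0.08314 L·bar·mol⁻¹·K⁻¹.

P = nRT/(V − nb) − a n²/V²
nRT/(V − nb) = (5.32)(0.08314)(433)/(10.09 − 5.32×0.05076) = 191.52/9.8200 = 19.503 bar
a n²/V² = (4.232)(5.32)²/(10.09)² = 1.1765 bar
P = 19.503 − 1.1765 = 18.33 bar

P ≈ 18.33 bar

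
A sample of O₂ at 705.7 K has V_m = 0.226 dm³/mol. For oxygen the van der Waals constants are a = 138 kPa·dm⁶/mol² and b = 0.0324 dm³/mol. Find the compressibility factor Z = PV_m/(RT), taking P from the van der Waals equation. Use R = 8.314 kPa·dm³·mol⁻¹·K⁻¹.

Z ≈ 1.063

P = RT/(V_m − b) − a/V_m² = (8.314)(705.7)/(0.226 − 0.0324) − 138/(0.226)²
  = 5867.2/0.19360 − 2701.9 = 30306 − 2701.9 = 27604 kPa
Z = PV_m/(RT) = (27604)(0.226)/((8.314)(705.7)) = 6238.5/5867.2 = 1.063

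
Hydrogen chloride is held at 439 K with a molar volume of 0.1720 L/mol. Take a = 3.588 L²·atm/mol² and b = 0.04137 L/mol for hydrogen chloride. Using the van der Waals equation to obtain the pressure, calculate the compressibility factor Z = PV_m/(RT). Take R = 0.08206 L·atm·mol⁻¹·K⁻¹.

Z ≈ 0.7376

P = RT/(V_m − b) − a/V_m² = (0.08206)(439)/(0.1720 − 0.04137) − 3.588/(0.1720)²
  = 36.024/0.13063 − 121.28 = 275.77 − 121.28 = 154.49 atm
Z = PV_m/(RT) = (154.49)(0.1720)/((0.08206)(439)) = 26.572/36.024 = 0.7376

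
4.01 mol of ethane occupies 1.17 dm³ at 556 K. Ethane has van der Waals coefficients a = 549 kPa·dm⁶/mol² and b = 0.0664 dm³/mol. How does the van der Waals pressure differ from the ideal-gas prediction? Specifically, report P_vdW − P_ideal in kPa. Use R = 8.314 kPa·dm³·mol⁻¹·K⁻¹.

Ideal: P_ideal = nRT/V = (4.01)(8.314)(556)/1.17 = 15843.2 kPa
vdW: P = nRT/(V − nb) − a n²/V² = 18536.6/0.903736 − 8827.97/1.36890 = 20511.1 − 6448.95 = 14062.2 kPa
ΔP = 14062.2 − 15843.2 = -1781 kPa

ΔP ≈ -1781 kPa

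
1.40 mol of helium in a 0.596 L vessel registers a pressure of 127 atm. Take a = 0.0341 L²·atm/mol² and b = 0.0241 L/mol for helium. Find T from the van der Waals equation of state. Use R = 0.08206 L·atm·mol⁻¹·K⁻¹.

T = (P + a n²/V²)(V − nb)/(nR)
P + a n²/V² = 127 + (0.0341)(1.40)²/(0.596)² = 127.19 atm
V − nb = 0.596 − (1.40)(0.0241) = 0.56226 L
T = (127.19)(0.56226)/((1.40)(0.08206)) = 622.5 K

T ≈ 622.5 K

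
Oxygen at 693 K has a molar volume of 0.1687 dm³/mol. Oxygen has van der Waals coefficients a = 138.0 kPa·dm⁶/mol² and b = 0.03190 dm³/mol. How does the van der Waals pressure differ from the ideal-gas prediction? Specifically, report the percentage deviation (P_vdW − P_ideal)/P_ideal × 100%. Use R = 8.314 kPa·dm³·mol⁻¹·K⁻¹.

Ideal: P_ideal = RT/V_m = (8.314)(693)/0.1687 = 34152.9 kPa
vdW: P = RT/(V_m − b) − a/V_m² = 5761.60/0.136800 − 138.0/0.0284597 = 42117.0 − 4848.96 = 37268.0 kPa
% deviation = (37268.0 − 34152.9)/34152.9 × 100% = 9.12%

9.12 %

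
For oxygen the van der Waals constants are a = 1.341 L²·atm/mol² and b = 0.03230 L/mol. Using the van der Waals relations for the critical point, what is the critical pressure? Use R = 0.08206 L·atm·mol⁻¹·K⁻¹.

P_c ≈ 47.61 atm

For a van der Waals gas, P_c = a/(27b²).
P_c = 1.341/(27×(0.03230)²) = 1.341/0.028169 = 47.61 atm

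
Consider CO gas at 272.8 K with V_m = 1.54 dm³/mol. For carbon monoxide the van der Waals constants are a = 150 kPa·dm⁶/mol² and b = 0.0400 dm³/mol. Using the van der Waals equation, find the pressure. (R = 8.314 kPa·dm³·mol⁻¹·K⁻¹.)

P ≈ 1449 kPa

P = RT/(V_m − b) − a/V_m²
RT/(V_m − b) = (8.314)(272.8)/(1.54 − 0.0400) = 2268.1/1.5000 = 1512.1 kPa
a/V_m² = 150/(1.54)² = 63.248 kPa
P = 1512.1 − 63.248 = 1449 kPa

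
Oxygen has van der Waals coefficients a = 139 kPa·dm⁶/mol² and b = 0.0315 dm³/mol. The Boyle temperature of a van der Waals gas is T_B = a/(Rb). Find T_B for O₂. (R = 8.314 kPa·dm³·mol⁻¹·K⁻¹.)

T_B ≈ 530.8 K

For a van der Waals gas the second virial coefficient B₂ = b − a/(RT) vanishes at T_B = a/(Rb).
T_B = 139/(8.314×0.0315) = 139/0.26189 = 530.8 K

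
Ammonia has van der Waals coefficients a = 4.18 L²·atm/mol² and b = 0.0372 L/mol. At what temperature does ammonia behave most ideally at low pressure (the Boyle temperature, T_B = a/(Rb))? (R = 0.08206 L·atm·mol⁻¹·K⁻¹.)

For a van der Waals gas the second virial coefficient B₂ = b − a/(RT) vanishes at T_B = a/(Rb).
T_B = 4.18/(0.08206×0.0372) = 4.18/0.0030526 = 1369 K

T_B ≈ 1369 K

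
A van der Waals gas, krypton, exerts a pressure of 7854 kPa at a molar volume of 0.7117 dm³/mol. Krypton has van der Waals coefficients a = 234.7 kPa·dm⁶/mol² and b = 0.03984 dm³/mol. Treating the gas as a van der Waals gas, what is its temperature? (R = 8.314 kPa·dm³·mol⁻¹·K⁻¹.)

T = (P + a/V_m²)(V_m − b)/R
P + a/V_m² = 7854 + 234.7/(0.7117)² = 8317.4 kPa
V_m − b = 0.7117 − 0.03984 = 0.67186 dm³/mol
T = (8317.4)(0.67186)/8.314 = 672.1 K

T ≈ 672.1 K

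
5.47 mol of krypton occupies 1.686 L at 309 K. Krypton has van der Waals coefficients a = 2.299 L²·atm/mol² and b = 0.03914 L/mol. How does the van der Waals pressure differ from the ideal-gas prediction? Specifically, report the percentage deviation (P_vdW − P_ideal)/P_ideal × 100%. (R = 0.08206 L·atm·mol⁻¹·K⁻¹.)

Ideal: P_ideal = nRT/V = (5.47)(0.08206)(309)/1.686 = 82.2659 atm
vdW: P = nRT/(V − nb) − a n²/V² = 138.700/1.47190 − 68.7881/2.84260 = 94.2319 − 24.1990 = 70.0329 atm
% deviation = (70.0329 − 82.2659)/82.2659 × 100% = -14.87%

-14.87 %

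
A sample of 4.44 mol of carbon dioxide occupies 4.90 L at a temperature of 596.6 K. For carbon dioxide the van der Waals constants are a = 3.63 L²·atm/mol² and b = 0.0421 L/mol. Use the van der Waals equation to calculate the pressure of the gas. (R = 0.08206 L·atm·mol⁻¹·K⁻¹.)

P = nRT/(V − nb) − a n²/V²
nRT/(V − nb) = (4.44)(0.08206)(596.6)/(4.90 − 4.44×0.0421) = 217.37/4.7131 = 46.120 atm
a n²/V² = (3.63)(4.44)²/(4.90)² = 2.9804 atm
P = 46.120 − 2.9804 = 43.14 atm

P ≈ 43.14 atm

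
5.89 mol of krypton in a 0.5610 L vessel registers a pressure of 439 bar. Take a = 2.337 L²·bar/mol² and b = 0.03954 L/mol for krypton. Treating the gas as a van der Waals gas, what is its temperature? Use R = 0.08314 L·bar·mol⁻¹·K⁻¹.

T ≈ 466.7 K

T = (P + a n²/V²)(V − nb)/(nR)
P + a n²/V² = 439 + (2.337)(5.89)²/(0.5610)² = 696.61 bar
V − nb = 0.5610 − (5.89)(0.03954) = 0.32811 L
T = (696.61)(0.32811)/((5.89)(0.08314)) = 466.7 K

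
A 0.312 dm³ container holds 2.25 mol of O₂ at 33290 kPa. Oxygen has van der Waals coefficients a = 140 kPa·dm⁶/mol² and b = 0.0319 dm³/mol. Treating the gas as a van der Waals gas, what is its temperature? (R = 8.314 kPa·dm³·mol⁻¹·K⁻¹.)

T ≈ 521.0 K

T = (P + a n²/V²)(V − nb)/(nR)
P + a n²/V² = 33290 + (140)(2.25)²/(0.312)² = 40571 kPa
V − nb = 0.312 − (2.25)(0.0319) = 0.24023 dm³
T = (40571)(0.24023)/((2.25)(8.314)) = 521.0 K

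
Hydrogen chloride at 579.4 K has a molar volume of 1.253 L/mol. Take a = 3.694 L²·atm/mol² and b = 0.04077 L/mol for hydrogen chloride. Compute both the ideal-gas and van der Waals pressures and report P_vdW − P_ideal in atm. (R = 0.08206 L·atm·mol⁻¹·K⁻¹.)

Ideal: P_ideal = RT/V_m = (0.08206)(579.4)/1.253 = 37.9454 atm
vdW: P = RT/(V_m − b) − a/V_m² = 47.5456/1.21223 − 3.694/1.57001 = 39.2216 − 2.35285 = 36.8688 atm
ΔP = 36.8688 − 37.9454 = -1.077 atm

ΔP ≈ -1.077 atm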